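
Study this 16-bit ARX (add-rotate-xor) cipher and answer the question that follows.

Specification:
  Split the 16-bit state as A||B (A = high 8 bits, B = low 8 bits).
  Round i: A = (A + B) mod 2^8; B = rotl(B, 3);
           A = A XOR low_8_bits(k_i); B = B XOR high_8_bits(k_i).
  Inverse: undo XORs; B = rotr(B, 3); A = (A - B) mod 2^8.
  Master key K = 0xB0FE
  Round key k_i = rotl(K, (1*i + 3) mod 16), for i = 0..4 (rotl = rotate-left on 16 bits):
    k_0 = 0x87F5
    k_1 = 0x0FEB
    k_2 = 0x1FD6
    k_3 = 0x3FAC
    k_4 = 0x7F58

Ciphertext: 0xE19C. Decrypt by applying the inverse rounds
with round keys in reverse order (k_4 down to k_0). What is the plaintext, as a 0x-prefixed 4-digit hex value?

s_0 = ciphertext = 0xE19C
s_1 = InvRound(s_0, k_4) = 0x3D7C
s_2 = InvRound(s_1, k_3) = 0x2968
s_3 = InvRound(s_2, k_2) = 0x11EE
s_4 = InvRound(s_3, k_1) = 0xBE3C
s_5 = InvRound(s_4, k_0) = 0xD477

0xD477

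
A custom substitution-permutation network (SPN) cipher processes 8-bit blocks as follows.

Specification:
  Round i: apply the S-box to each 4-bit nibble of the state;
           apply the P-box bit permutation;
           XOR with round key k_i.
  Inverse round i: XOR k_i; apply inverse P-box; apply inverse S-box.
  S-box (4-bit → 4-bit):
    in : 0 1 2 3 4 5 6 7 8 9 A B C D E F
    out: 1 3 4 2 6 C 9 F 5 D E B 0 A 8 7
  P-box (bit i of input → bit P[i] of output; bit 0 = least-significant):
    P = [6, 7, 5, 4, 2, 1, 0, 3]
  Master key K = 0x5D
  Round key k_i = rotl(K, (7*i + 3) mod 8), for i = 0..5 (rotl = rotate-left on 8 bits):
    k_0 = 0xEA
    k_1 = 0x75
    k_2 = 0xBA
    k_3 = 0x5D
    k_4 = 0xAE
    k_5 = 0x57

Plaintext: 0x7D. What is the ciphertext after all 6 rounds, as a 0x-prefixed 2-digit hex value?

s_0 = plaintext = 0x7D
s_1 = Round(s_0, k_0) = 0x75
s_2 = Round(s_1, k_1) = 0x4A
s_3 = Round(s_2, k_2) = 0x09
s_4 = Round(s_3, k_3) = 0x29
s_5 = Round(s_4, k_4) = 0xDF
s_6 = Round(s_5, k_5) = 0xBD

0xBD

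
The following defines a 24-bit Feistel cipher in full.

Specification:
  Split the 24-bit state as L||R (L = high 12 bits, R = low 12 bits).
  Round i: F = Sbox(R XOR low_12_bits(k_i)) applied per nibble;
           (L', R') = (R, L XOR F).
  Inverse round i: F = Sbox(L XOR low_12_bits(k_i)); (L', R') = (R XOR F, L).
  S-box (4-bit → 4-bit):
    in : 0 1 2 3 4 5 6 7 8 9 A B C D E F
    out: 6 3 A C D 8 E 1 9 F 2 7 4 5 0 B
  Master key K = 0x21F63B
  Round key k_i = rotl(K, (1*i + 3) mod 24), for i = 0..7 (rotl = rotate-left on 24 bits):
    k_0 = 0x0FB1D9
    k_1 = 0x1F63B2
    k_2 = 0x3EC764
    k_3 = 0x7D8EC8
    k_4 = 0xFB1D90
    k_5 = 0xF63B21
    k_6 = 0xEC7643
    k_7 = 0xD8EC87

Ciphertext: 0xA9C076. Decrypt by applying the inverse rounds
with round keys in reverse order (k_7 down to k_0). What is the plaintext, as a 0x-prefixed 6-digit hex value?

s_0 = ciphertext = 0xA9C076
s_1 = InvRound(s_0, k_7) = 0xE41A9C
s_2 = InvRound(s_1, k_6) = 0x3F6E41
s_3 = InvRound(s_2, k_5) = 0x7103F6
s_4 = InvRound(s_3, k_4) = 0x160710
s_5 = InvRound(s_4, k_3) = 0xC39160
s_6 = InvRound(s_5, k_2) = 0x6E5C39
s_7 = InvRound(s_6, k_1) = 0x4B86E5
s_8 = InvRound(s_7, k_0) = 0xE064B8

0xE064B8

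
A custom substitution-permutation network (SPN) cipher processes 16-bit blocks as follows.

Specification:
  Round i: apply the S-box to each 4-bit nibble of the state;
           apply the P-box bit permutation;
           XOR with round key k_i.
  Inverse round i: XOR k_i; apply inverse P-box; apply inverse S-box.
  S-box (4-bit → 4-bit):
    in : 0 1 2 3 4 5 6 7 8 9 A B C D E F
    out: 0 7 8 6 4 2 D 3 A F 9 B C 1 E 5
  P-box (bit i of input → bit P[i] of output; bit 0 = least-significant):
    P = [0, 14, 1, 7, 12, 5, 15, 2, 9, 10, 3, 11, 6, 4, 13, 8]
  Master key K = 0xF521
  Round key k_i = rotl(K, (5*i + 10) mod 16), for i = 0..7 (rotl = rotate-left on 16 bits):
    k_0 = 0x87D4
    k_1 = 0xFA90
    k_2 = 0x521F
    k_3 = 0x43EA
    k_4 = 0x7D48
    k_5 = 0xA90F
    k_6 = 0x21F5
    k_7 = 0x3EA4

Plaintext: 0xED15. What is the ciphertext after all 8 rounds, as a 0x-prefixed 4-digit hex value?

0x76CC

s_0 = plaintext = 0xED15
s_1 = Round(s_0, k_0) = 0x74E4
s_2 = Round(s_1, k_1) = 0x7AEE
s_3 = Round(s_2, k_2) = 0x98E9
s_4 = Round(s_3, k_3) = 0xAE1D
s_5 = Round(s_4, k_4) = 0xE021
s_6 = Round(s_5, k_5) = 0xC818
s_7 = Round(s_6, k_6) = 0xDC55
s_8 = Round(s_7, k_7) = 0x76CC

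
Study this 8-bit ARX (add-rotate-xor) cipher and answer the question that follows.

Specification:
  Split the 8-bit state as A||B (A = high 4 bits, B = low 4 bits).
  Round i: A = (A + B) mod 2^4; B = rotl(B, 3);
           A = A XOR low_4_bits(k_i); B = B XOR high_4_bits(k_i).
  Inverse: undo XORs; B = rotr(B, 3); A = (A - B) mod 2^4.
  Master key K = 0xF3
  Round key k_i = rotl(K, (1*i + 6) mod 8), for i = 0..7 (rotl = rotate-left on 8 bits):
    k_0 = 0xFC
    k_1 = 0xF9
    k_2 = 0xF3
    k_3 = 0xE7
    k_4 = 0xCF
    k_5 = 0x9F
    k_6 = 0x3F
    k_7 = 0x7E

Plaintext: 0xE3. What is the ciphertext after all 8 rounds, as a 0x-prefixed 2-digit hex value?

0xC3

s_0 = plaintext = 0xE3
s_1 = Round(s_0, k_0) = 0xD6
s_2 = Round(s_1, k_1) = 0xAC
s_3 = Round(s_2, k_2) = 0x59
s_4 = Round(s_3, k_3) = 0x92
s_5 = Round(s_4, k_4) = 0x4D
s_6 = Round(s_5, k_5) = 0xE7
s_7 = Round(s_6, k_6) = 0xA8
s_8 = Round(s_7, k_7) = 0xC3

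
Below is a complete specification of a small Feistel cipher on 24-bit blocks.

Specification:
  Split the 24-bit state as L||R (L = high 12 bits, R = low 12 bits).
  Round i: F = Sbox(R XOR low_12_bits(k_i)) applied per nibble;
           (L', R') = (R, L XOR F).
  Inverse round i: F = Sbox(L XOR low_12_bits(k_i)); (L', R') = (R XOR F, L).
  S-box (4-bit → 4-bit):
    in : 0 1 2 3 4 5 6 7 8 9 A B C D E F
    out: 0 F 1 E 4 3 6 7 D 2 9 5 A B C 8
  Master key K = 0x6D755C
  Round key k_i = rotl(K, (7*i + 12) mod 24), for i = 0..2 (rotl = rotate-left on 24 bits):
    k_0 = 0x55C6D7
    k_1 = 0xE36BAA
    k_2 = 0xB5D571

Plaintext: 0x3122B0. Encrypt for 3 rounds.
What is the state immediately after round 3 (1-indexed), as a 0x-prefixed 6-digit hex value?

s_0 = plaintext = 0x3122B0
s_1 = Round(s_0, k_0) = 0x2B0775
s_2 = Round(s_1, k_1) = 0x775808
s_3 = Round(s_2, k_2) = 0x808C07

0x808C07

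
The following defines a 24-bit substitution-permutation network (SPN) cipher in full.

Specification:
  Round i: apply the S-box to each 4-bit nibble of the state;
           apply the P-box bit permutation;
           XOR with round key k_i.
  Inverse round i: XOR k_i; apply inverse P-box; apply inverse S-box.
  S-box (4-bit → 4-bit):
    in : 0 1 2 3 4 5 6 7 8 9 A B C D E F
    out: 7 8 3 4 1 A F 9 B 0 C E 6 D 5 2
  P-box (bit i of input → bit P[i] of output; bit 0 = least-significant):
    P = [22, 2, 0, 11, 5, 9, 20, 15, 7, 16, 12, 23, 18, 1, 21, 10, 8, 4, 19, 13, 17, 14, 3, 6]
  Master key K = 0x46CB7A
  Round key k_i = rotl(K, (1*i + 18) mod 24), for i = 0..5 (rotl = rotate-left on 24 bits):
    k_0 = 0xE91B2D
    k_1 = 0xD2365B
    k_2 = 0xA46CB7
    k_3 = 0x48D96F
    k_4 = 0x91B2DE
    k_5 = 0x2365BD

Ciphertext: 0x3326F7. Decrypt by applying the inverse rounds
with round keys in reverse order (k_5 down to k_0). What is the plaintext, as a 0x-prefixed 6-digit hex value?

s_0 = ciphertext = 0x3326F7
s_1 = InvRound(s_0, k_5) = 0xB4F9C9
s_2 = InvRound(s_1, k_4) = 0xF20FFB
s_3 = InvRound(s_2, k_3) = 0x2CADBF
s_4 = InvRound(s_3, k_2) = 0xCE9119
s_5 = InvRound(s_4, k_1) = 0x1D89B9
s_6 = InvRound(s_5, k_0) = 0x9FEDB2

0x9FEDB2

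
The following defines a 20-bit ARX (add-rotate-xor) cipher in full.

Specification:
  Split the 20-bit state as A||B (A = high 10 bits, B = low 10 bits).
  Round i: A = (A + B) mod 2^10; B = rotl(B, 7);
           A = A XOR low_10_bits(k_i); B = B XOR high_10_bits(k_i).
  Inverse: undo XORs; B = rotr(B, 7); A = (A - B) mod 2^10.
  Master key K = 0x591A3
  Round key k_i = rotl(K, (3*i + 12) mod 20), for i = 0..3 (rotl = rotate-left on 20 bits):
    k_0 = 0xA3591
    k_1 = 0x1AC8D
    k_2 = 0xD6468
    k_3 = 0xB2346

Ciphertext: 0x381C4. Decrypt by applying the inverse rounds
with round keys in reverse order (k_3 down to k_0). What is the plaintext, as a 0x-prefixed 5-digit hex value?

0x0E534

s_0 = ciphertext = 0x381C4
s_1 = InvRound(s_0, k_3) = 0xD0066
s_2 = InvRound(s_1, k_2) = 0x4A9FE
s_3 = InvRound(s_2, k_1) = 0x3F0AB
s_4 = InvRound(s_3, k_0) = 0x0E534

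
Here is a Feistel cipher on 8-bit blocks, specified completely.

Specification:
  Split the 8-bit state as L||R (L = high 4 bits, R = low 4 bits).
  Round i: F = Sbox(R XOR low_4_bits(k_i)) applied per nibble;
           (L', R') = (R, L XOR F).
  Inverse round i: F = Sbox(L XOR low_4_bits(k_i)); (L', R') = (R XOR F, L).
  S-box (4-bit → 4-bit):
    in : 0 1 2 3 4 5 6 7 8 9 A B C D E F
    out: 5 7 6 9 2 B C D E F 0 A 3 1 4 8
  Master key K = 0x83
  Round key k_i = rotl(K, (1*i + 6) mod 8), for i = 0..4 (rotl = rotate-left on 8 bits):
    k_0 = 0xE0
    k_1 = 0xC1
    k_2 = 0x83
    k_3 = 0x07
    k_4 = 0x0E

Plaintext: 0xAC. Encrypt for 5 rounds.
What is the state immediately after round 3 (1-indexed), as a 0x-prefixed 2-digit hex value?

0x2E

s_0 = plaintext = 0xAC
s_1 = Round(s_0, k_0) = 0xC9
s_2 = Round(s_1, k_1) = 0x92
s_3 = Round(s_2, k_2) = 0x2E
s_4 = Round(s_3, k_3) = 0xED
s_5 = Round(s_4, k_4) = 0xD7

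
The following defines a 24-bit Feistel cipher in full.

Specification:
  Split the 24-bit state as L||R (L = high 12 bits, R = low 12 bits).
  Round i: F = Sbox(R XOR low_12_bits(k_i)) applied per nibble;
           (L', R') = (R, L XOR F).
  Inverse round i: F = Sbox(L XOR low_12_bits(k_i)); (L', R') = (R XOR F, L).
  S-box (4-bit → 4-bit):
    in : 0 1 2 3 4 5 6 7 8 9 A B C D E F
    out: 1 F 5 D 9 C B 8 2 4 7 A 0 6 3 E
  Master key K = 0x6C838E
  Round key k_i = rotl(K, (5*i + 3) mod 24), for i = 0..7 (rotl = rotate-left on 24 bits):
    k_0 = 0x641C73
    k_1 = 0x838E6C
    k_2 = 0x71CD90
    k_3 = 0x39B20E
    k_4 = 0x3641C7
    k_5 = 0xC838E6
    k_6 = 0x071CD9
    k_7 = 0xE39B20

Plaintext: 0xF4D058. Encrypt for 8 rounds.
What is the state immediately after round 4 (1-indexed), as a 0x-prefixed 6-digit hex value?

0xA82DF2

s_0 = plaintext = 0xF4D058
s_1 = Round(s_0, k_0) = 0x058F17
s_2 = Round(s_1, k_1) = 0xF17FD2
s_3 = Round(s_2, k_2) = 0xFD2A82
s_4 = Round(s_3, k_3) = 0xA82DF2
s_5 = Round(s_4, k_4) = 0xDF2A5E
s_6 = Round(s_5, k_5) = 0xA5E850
s_7 = Round(s_6, k_6) = 0x85037A
s_8 = Round(s_7, k_7) = 0x37AA97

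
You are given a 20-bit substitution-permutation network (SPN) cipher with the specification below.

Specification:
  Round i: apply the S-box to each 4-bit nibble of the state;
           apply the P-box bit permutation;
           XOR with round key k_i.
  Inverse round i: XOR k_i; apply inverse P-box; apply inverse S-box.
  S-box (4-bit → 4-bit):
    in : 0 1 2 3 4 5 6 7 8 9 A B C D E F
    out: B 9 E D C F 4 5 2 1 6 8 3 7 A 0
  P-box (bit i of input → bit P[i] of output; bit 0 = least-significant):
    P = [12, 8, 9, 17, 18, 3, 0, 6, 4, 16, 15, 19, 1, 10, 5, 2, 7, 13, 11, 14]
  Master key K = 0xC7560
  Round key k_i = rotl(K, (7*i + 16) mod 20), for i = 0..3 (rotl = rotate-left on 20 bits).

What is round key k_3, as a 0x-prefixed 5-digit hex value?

K = 0xC7560
k_0 = rotl(K, (7*0+16) mod 20) = rotl(K, 16) = 0x0C756
k_1 = rotl(K, (7*1+16) mod 20) = rotl(K, 3) = 0x3AB06
k_2 = rotl(K, (7*2+16) mod 20) = rotl(K, 10) = 0x5831D
k_3 = rotl(K, (7*3+16) mod 20) = rotl(K, 17) = 0x18EAC

0x18EAC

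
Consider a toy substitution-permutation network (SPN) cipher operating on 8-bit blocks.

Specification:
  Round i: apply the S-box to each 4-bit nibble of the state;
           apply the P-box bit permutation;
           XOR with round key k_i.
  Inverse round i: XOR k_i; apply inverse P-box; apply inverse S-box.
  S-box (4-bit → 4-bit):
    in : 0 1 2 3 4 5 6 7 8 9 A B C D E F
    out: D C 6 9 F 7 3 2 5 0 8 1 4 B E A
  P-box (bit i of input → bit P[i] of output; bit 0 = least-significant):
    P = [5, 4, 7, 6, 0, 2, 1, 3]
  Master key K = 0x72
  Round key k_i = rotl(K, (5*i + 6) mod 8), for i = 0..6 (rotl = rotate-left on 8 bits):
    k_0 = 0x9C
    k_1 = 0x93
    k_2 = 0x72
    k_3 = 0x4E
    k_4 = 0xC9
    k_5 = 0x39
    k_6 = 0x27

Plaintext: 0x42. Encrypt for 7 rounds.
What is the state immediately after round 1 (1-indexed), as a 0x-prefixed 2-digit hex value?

0x03

s_0 = plaintext = 0x42
s_1 = Round(s_0, k_0) = 0x03
s_2 = Round(s_1, k_1) = 0xF8
s_3 = Round(s_2, k_2) = 0xDE
s_4 = Round(s_3, k_3) = 0x93
s_5 = Round(s_4, k_4) = 0xA9
s_6 = Round(s_5, k_5) = 0x31
s_7 = Round(s_6, k_6) = 0xEE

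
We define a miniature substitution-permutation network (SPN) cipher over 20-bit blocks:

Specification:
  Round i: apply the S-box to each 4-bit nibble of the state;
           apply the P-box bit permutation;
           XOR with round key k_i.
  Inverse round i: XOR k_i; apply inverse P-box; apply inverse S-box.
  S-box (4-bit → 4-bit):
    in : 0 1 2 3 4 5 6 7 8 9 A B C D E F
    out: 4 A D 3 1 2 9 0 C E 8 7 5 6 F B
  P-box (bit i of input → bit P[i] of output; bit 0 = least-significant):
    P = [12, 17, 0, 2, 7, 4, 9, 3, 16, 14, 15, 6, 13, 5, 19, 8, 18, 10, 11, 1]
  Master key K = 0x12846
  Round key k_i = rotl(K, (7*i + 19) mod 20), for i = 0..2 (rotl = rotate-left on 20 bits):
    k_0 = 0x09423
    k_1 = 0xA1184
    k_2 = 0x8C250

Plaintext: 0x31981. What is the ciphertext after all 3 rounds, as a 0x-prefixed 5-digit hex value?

0x8BC9D

s_0 = plaintext = 0x31981
s_1 = Round(s_0, k_0) = 0x6534F
s_2 = Round(s_1, k_1) = 0xD4122
s_3 = Round(s_2, k_2) = 0x8BC9D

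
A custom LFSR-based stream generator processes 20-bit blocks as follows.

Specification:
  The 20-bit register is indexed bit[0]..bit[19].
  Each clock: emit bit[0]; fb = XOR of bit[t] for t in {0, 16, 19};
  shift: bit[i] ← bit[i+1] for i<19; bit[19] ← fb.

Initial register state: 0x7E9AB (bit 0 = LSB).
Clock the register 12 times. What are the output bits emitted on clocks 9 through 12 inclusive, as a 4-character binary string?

1001

reg_0 = 0x7E9AB
clock 1: out=1, reg = 0x3F4D5
clock 2: out=1, reg = 0x1FA6A
clock 3: out=0, reg = 0x8FD35
clock 4: out=1, reg = 0x47E9A
clock 5: out=0, reg = 0x23F4D
clock 6: out=1, reg = 0x91FA6
clock 7: out=0, reg = 0x48FD3
clock 8: out=1, reg = 0xA47E9
clock 9: out=1, reg = 0x523F4
clock 10: out=0, reg = 0xA91FA
clock 11: out=0, reg = 0xD48FD
clock 12: out=1, reg = 0xEA47E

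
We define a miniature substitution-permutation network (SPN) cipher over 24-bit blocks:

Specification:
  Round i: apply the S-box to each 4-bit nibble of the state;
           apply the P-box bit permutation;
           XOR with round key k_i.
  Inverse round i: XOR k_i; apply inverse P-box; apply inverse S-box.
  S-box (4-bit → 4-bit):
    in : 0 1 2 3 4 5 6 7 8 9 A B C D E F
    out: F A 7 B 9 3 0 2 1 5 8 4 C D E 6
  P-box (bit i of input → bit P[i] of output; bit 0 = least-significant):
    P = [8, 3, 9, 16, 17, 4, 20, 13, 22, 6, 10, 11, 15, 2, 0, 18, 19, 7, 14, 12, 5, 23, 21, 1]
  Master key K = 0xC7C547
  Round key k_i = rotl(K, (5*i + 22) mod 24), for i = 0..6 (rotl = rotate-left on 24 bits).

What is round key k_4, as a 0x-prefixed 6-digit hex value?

K = 0xC7C547
k_0 = rotl(K, (5*0+22) mod 24) = rotl(K, 22) = 0xF1F151
k_1 = rotl(K, (5*1+22) mod 24) = rotl(K, 3) = 0x3E2A3E
k_2 = rotl(K, (5*2+22) mod 24) = rotl(K, 8) = 0xC547C7
k_3 = rotl(K, (5*3+22) mod 24) = rotl(K, 13) = 0xA8F8F8
k_4 = rotl(K, (5*4+22) mod 24) = rotl(K, 18) = 0x1F1F15

0x1F1F15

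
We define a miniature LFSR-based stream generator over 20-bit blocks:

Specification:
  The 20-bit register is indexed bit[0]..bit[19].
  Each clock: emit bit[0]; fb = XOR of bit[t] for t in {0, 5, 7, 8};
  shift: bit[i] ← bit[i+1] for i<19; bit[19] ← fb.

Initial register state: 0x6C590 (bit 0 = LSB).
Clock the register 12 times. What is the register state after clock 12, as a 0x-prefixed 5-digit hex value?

reg_0 = 0x6C590
clock 1: out=0, reg = 0x362C8
clock 2: out=0, reg = 0x9B164
clock 3: out=0, reg = 0x4D8B2
clock 4: out=0, reg = 0x26C59
clock 5: out=1, reg = 0x9362C
clock 6: out=0, reg = 0xC9B16
clock 7: out=0, reg = 0xE4D8B
clock 8: out=1, reg = 0xF26C5
clock 9: out=1, reg = 0x79362
clock 10: out=0, reg = 0x3C9B1
clock 11: out=1, reg = 0x1E4D8
clock 12: out=0, reg = 0x8F26C

0x8F26C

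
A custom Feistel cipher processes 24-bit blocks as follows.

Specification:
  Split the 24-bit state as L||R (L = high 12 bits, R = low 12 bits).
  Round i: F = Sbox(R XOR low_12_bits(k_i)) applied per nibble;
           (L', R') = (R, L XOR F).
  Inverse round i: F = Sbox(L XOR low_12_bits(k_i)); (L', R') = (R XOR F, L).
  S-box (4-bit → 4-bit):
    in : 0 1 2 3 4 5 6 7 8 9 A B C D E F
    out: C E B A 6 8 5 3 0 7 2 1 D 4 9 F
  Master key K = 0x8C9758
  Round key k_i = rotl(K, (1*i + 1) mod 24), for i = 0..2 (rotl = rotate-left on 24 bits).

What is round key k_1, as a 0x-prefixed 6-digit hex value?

K = 0x8C9758
k_0 = rotl(K, (1*0+1) mod 24) = rotl(K, 1) = 0x192EB1
k_1 = rotl(K, (1*1+1) mod 24) = rotl(K, 2) = 0x325D62

0x325D62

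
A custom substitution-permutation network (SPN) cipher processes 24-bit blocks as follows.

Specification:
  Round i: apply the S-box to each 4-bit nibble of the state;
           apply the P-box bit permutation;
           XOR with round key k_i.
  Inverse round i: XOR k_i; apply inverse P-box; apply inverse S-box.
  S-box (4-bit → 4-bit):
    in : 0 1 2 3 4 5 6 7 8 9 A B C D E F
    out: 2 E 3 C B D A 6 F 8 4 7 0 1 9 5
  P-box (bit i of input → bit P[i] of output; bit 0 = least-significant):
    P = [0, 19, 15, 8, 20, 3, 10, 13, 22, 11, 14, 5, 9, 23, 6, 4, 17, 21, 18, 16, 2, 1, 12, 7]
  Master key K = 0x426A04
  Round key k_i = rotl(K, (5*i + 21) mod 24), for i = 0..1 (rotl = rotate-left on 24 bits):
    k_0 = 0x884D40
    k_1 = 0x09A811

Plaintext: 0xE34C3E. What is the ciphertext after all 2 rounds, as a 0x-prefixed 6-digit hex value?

s_0 = plaintext = 0xE34C3E
s_1 = Round(s_0, k_0) = 0x0D6AD5
s_2 = Round(s_1, k_1) = 0x9B6902

0x9B6902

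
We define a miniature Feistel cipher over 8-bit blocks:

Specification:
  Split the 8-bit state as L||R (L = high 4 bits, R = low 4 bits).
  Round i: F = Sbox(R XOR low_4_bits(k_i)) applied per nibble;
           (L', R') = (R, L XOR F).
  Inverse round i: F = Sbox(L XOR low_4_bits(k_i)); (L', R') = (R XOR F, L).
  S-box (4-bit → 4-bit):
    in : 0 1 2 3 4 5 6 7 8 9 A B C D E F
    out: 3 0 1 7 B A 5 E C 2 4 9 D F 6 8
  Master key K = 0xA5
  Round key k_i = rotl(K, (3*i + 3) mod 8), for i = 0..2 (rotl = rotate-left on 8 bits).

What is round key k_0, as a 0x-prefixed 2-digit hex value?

K = 0xA5
k_0 = rotl(K, (3*0+3) mod 8) = rotl(K, 3) = 0x2D

0x2D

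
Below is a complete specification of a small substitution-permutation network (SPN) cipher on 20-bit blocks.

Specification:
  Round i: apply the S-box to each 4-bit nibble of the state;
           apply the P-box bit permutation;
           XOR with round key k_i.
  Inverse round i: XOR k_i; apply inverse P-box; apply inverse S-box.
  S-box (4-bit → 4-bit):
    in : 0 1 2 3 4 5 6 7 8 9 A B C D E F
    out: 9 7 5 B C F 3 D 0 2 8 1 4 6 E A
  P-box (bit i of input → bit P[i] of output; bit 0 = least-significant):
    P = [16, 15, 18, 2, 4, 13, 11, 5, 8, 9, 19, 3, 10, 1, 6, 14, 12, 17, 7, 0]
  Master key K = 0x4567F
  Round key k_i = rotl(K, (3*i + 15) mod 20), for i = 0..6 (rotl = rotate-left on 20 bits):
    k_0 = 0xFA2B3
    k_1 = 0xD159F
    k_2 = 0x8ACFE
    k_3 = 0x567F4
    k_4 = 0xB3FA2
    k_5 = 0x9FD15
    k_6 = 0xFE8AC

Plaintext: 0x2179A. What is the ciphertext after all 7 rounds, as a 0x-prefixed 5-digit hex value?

s_0 = plaintext = 0x2179A
s_1 = Round(s_0, k_0) = 0x7977D
s_2 = Round(s_1, k_1) = 0x18C24
s_3 = Round(s_2, k_2) = 0x6B46A
s_4 = Round(s_3, k_3) = 0xF53E8
s_5 = Round(s_4, k_4) = 0x950C9
s_6 = Round(s_5, k_5) = 0xB305F
s_7 = Round(s_6, k_6) = 0xF1592

0xF1592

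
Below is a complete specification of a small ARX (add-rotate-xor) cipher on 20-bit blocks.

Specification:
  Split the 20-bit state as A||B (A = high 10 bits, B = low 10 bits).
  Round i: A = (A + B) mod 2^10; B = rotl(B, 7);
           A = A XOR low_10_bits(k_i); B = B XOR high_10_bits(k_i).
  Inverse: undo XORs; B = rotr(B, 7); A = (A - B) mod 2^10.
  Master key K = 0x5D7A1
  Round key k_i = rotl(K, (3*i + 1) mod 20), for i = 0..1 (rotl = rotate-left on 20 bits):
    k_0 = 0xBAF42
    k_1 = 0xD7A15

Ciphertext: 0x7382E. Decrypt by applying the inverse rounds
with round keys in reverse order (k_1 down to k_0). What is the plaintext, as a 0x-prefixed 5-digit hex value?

0xEB76A

s_0 = ciphertext = 0x7382E
s_1 = InvRound(s_0, k_1) = 0x15786
s_2 = InvRound(s_1, k_0) = 0xEB76A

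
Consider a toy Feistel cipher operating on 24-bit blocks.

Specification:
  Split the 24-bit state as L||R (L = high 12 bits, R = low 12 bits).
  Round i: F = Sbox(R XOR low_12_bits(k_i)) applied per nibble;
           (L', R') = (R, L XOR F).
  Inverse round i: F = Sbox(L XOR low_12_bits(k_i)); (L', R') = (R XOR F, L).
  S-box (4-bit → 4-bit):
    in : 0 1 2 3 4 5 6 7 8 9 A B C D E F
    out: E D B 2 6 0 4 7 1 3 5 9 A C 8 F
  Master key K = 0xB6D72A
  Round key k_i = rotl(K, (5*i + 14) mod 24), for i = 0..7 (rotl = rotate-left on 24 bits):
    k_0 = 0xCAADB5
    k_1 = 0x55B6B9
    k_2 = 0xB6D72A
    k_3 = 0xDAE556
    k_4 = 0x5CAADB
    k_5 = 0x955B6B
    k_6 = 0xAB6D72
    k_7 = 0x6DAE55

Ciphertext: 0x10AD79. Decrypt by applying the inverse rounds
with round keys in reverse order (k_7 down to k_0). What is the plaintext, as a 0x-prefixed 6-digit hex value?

0xDE00FA

s_0 = ciphertext = 0x10AD79
s_1 = InvRound(s_0, k_7) = 0x27610A
s_2 = InvRound(s_1, k_6) = 0xEEC276
s_3 = InvRound(s_2, k_5) = 0x261EEC
s_4 = InvRound(s_3, k_4) = 0xF79261
s_5 = InvRound(s_4, k_3) = 0x7DEF79
s_6 = InvRound(s_5, k_2) = 0x18F7DE
s_7 = InvRound(s_6, k_1) = 0x0FA18F
s_8 = InvRound(s_7, k_0) = 0xDE00FA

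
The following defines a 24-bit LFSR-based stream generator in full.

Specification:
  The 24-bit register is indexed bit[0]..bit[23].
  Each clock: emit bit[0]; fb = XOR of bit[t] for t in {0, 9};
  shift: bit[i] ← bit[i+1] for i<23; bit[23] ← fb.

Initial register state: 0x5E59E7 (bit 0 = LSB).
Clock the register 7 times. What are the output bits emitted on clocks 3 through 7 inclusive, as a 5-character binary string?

reg_0 = 0x5E59E7
clock 1: out=1, reg = 0xAF2CF3
clock 2: out=1, reg = 0xD79679
clock 3: out=1, reg = 0x6BCB3C
clock 4: out=0, reg = 0xB5E59E
clock 5: out=0, reg = 0x5AF2CF
clock 6: out=1, reg = 0x2D7967
clock 7: out=1, reg = 0x96BCB3

10011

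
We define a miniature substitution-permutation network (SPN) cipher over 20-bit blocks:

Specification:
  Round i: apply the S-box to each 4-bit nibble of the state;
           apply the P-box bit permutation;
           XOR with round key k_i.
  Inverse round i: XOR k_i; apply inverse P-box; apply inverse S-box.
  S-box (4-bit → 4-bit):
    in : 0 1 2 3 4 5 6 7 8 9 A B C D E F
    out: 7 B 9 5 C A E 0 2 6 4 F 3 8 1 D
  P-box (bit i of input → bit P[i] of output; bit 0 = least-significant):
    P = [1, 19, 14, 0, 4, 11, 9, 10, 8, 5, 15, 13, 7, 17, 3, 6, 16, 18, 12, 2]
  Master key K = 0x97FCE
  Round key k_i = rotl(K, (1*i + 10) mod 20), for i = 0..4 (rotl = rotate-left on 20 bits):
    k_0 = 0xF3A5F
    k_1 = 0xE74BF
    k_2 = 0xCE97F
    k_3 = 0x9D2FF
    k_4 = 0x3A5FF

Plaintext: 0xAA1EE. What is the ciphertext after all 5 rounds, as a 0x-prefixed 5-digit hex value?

0x427B3

s_0 = plaintext = 0xAA1EE
s_1 = Round(s_0, k_0) = 0xF0B65
s_2 = Round(s_1, k_1) = 0x5CB12
s_3 = Round(s_2, k_2) = 0xA44C8
s_4 = Round(s_3, k_3) = 0x16AA7
s_5 = Round(s_4, k_4) = 0x427B3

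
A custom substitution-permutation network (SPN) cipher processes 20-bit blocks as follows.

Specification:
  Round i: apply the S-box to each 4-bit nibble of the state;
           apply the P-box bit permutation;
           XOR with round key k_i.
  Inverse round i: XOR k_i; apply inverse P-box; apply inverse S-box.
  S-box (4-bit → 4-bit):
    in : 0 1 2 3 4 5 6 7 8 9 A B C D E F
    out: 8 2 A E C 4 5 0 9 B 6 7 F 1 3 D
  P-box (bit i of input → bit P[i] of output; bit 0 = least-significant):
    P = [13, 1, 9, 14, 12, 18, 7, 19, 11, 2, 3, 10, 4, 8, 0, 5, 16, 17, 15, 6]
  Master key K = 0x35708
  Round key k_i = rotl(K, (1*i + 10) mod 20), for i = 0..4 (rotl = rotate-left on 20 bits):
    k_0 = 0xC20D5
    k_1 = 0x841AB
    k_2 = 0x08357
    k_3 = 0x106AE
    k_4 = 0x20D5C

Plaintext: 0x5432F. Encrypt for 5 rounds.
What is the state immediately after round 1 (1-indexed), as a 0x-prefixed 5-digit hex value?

s_0 = plaintext = 0x5432F
s_1 = Round(s_0, k_0) = 0x0C6F8
s_2 = Round(s_1, k_1) = 0x03852
s_3 = Round(s_2, k_2) = 0x0CEB4
s_4 = Round(s_3, k_3) = 0x55D5B
s_5 = Round(s_4, k_4) = 0x2A7DF

0x0C6F8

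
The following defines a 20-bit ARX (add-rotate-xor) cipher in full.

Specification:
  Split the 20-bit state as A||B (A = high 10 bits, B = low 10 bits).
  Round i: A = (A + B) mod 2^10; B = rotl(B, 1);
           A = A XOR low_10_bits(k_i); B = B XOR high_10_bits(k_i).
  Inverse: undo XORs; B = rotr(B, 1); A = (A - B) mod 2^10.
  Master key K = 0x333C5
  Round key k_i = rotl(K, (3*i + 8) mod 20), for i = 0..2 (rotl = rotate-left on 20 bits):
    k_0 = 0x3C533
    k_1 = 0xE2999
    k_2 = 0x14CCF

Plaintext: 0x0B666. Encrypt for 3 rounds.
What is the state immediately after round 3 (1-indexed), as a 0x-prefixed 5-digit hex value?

s_0 = plaintext = 0x0B666
s_1 = Round(s_0, k_0) = 0xE803C
s_2 = Round(s_1, k_1) = 0x917F2
s_3 = Round(s_2, k_2) = 0xBE3B6

0xBE3B6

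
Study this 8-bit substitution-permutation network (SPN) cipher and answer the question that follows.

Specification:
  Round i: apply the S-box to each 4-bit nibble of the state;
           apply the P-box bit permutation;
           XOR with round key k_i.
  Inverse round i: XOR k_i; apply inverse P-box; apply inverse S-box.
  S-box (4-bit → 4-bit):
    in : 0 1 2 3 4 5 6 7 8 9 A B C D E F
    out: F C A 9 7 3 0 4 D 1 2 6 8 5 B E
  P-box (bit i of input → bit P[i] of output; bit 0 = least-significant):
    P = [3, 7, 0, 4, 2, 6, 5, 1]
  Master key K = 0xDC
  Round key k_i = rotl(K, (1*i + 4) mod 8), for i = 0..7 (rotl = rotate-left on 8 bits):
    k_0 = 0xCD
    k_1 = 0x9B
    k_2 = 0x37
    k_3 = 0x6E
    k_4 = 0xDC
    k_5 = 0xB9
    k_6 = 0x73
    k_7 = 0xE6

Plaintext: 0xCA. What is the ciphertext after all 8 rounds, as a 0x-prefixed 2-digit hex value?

0xD1

s_0 = plaintext = 0xCA
s_1 = Round(s_0, k_0) = 0x4F
s_2 = Round(s_1, k_1) = 0x6E
s_3 = Round(s_2, k_2) = 0xAF
s_4 = Round(s_3, k_3) = 0xBF
s_5 = Round(s_4, k_4) = 0x2D
s_6 = Round(s_5, k_5) = 0xF2
s_7 = Round(s_6, k_6) = 0x81
s_8 = Round(s_7, k_7) = 0xD1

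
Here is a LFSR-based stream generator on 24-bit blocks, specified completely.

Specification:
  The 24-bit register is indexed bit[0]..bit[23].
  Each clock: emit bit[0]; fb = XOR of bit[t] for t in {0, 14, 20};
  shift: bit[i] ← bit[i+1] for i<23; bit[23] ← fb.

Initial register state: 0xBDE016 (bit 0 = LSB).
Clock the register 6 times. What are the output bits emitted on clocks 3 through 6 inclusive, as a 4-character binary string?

1010

reg_0 = 0xBDE016
clock 1: out=0, reg = 0x5EF00B
clock 2: out=1, reg = 0xAF7805
clock 3: out=1, reg = 0x57BC02
clock 4: out=0, reg = 0xABDE01
clock 5: out=1, reg = 0x55EF00
clock 6: out=0, reg = 0x2AF780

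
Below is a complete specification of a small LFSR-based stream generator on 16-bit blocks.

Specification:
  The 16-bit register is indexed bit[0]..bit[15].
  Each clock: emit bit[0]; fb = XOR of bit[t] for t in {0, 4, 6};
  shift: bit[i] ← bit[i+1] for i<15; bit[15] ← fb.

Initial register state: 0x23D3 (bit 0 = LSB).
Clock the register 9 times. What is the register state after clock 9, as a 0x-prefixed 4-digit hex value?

0xB091

reg_0 = 0x23D3
clock 1: out=1, reg = 0x91E9
clock 2: out=1, reg = 0x48F4
clock 3: out=0, reg = 0x247A
clock 4: out=0, reg = 0x123D
clock 5: out=1, reg = 0x091E
clock 6: out=0, reg = 0x848F
clock 7: out=1, reg = 0xC247
clock 8: out=1, reg = 0x6123
clock 9: out=1, reg = 0xB091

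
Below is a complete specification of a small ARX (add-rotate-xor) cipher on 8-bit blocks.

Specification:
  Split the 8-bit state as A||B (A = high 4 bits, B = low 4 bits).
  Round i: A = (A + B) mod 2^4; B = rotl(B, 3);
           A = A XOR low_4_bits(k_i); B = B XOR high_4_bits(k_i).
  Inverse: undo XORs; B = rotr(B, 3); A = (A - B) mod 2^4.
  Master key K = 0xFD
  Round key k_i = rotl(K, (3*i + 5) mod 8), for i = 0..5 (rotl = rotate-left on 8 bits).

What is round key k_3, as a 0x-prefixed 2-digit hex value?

0x7F

K = 0xFD
k_0 = rotl(K, (3*0+5) mod 8) = rotl(K, 5) = 0xBF
k_1 = rotl(K, (3*1+5) mod 8) = rotl(K, 0) = 0xFD
k_2 = rotl(K, (3*2+5) mod 8) = rotl(K, 3) = 0xEF
k_3 = rotl(K, (3*3+5) mod 8) = rotl(K, 6) = 0x7F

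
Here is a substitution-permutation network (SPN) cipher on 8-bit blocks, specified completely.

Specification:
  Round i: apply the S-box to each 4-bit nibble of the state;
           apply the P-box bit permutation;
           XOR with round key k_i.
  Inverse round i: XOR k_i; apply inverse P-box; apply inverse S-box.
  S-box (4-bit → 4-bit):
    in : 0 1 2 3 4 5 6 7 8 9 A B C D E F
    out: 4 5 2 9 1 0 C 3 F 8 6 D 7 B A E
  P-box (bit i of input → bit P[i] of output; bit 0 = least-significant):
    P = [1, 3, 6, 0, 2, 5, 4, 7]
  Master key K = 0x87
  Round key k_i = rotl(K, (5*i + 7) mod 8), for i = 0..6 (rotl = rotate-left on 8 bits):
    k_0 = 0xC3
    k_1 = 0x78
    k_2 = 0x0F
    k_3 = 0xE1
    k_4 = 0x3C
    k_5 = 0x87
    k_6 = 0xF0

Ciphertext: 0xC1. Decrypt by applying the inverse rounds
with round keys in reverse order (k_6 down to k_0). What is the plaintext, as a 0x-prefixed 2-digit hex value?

s_0 = ciphertext = 0xC1
s_1 = InvRound(s_0, k_6) = 0xA9
s_2 = InvRound(s_1, k_5) = 0x77
s_3 = InvRound(s_2, k_4) = 0x58
s_4 = InvRound(s_3, k_3) = 0xFE
s_5 = InvRound(s_4, k_2) = 0xF6
s_6 = InvRound(s_5, k_1) = 0x37
s_7 = InvRound(s_6, k_0) = 0x80

0x80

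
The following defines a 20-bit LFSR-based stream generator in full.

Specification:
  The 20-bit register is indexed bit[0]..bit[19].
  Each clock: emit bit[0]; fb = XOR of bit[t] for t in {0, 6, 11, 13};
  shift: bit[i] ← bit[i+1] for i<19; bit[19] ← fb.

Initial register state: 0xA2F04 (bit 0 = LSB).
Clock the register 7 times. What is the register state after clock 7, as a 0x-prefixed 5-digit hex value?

reg_0 = 0xA2F04
clock 1: out=0, reg = 0x51782
clock 2: out=0, reg = 0x28BC1
clock 3: out=1, reg = 0x945E0
clock 4: out=0, reg = 0xCA2F0
clock 5: out=0, reg = 0x65178
clock 6: out=0, reg = 0xB28BC
clock 7: out=0, reg = 0x5945E

0x5945E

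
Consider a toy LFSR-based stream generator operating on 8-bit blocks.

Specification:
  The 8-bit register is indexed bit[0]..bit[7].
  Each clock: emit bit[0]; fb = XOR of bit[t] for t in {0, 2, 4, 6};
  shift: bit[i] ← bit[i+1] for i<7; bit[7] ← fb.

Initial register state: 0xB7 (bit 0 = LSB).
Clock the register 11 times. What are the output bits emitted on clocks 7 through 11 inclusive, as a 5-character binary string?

01111

reg_0 = 0xB7
clock 1: out=1, reg = 0xDB
clock 2: out=1, reg = 0xED
clock 3: out=1, reg = 0xF6
clock 4: out=0, reg = 0xFB
clock 5: out=1, reg = 0xFD
clock 6: out=1, reg = 0x7E
clock 7: out=0, reg = 0xBF
clock 8: out=1, reg = 0xDF
clock 9: out=1, reg = 0x6F
clock 10: out=1, reg = 0xB7
clock 11: out=1, reg = 0xDB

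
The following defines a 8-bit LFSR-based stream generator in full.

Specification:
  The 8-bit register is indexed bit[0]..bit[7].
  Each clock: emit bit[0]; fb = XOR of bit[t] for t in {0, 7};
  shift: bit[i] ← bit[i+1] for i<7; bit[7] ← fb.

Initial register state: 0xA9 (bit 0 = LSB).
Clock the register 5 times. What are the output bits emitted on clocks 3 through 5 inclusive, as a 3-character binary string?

reg_0 = 0xA9
clock 1: out=1, reg = 0x54
clock 2: out=0, reg = 0x2A
clock 3: out=0, reg = 0x15
clock 4: out=1, reg = 0x8A
clock 5: out=0, reg = 0xC5

010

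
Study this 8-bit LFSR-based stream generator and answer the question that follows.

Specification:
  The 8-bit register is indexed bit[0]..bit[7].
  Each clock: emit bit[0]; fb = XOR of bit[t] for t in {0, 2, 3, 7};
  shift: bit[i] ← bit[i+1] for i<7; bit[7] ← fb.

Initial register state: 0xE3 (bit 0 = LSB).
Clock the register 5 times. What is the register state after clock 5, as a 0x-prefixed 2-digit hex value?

reg_0 = 0xE3
clock 1: out=1, reg = 0x71
clock 2: out=1, reg = 0xB8
clock 3: out=0, reg = 0x5C
clock 4: out=0, reg = 0x2E
clock 5: out=0, reg = 0x17

0x17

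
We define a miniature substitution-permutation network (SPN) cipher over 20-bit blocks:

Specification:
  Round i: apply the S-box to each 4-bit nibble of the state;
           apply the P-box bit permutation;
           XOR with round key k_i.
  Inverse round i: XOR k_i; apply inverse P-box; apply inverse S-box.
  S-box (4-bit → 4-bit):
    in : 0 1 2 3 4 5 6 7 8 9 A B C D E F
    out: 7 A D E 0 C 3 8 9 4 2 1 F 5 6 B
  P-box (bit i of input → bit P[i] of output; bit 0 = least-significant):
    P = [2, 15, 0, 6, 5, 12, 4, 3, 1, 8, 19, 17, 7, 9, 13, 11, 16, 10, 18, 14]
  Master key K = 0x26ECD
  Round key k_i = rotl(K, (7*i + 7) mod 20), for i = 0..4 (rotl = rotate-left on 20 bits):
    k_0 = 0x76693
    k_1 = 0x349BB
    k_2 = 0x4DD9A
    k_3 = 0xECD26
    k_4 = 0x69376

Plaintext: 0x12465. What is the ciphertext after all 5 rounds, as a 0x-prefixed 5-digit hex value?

0x01C93

s_0 = plaintext = 0x12465
s_1 = Round(s_0, k_0) = 0x71A72
s_2 = Round(s_1, k_1) = 0x302F6
s_3 = Round(s_2, k_2) = 0xA2B34
s_4 = Round(s_3, k_3) = 0xEF1BC
s_5 = Round(s_4, k_4) = 0x01C93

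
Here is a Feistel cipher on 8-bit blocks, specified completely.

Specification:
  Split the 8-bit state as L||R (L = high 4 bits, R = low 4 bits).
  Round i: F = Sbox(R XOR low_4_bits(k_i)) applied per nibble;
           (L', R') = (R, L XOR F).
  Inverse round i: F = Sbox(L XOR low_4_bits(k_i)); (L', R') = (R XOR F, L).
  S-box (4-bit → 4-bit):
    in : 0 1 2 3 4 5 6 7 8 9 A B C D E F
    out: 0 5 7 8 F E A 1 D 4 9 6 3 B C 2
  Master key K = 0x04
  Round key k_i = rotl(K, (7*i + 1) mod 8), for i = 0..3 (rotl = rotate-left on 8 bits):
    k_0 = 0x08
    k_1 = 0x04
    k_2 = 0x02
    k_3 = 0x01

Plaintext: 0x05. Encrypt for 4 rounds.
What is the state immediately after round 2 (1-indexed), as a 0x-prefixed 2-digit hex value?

s_0 = plaintext = 0x05
s_1 = Round(s_0, k_0) = 0x5B
s_2 = Round(s_1, k_1) = 0xB7
s_3 = Round(s_2, k_2) = 0x75
s_4 = Round(s_3, k_3) = 0x58

0xB7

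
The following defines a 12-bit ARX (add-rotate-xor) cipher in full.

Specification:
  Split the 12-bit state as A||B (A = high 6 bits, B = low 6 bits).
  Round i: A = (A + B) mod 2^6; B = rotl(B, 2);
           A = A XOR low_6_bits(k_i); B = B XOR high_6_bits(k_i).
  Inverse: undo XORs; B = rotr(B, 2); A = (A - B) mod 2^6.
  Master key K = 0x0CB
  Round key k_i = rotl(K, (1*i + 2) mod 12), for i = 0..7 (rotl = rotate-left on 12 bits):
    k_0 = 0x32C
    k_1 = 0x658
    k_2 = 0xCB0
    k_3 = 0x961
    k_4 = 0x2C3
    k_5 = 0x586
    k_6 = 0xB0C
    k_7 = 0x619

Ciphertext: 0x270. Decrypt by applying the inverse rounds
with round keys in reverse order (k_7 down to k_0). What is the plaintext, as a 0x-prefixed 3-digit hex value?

0xE1E

s_0 = ciphertext = 0x270
s_1 = InvRound(s_0, k_7) = 0x18A
s_2 = InvRound(s_1, k_6) = 0x869
s_3 = InvRound(s_2, k_5) = 0xA3F
s_4 = InvRound(s_3, k_4) = 0x78D
s_5 = InvRound(s_4, k_3) = 0xD4A
s_6 = InvRound(s_5, k_2) = 0xDCE
s_7 = InvRound(s_6, k_1) = 0xEB5
s_8 = InvRound(s_7, k_0) = 0xE1E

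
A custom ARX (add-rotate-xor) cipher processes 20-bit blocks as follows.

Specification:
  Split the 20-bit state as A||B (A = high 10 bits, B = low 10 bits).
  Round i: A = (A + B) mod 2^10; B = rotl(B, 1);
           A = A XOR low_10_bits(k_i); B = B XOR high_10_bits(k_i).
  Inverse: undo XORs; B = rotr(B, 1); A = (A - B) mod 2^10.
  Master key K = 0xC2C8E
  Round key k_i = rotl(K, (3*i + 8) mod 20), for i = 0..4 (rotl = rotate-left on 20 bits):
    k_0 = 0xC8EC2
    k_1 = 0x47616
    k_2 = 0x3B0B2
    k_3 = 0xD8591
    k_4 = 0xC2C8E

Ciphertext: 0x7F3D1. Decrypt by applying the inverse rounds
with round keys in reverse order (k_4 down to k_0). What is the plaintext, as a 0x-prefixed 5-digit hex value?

s_0 = ciphertext = 0x7F3D1
s_1 = InvRound(s_0, k_4) = 0x4146D
s_2 = InvRound(s_1, k_3) = 0xC3986
s_3 = InvRound(s_2, k_2) = 0xC1CB5
s_4 = InvRound(s_3, k_1) = 0x0F4D4
s_5 = InvRound(s_4, k_0) = 0xC13FB

0xC13FB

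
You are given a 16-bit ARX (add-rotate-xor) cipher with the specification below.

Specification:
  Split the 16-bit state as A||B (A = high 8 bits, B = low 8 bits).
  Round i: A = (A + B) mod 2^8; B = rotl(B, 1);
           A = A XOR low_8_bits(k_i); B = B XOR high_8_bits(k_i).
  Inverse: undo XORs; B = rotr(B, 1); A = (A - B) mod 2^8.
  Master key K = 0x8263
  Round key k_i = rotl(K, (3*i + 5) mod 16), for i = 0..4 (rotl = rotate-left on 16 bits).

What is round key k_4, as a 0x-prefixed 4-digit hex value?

0x04C7

K = 0x8263
k_0 = rotl(K, (3*0+5) mod 16) = rotl(K, 5) = 0x4C70
k_1 = rotl(K, (3*1+5) mod 16) = rotl(K, 8) = 0x6382
k_2 = rotl(K, (3*2+5) mod 16) = rotl(K, 11) = 0x1C13
k_3 = rotl(K, (3*3+5) mod 16) = rotl(K, 14) = 0xE098
k_4 = rotl(K, (3*4+5) mod 16) = rotl(K, 1) = 0x04C7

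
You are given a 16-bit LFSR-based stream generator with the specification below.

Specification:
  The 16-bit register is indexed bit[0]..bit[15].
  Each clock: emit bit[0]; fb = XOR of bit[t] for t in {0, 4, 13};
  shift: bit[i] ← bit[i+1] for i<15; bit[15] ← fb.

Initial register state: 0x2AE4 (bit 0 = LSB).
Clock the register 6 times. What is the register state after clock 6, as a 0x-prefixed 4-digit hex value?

0x4CAB

reg_0 = 0x2AE4
clock 1: out=0, reg = 0x9572
clock 2: out=0, reg = 0xCAB9
clock 3: out=1, reg = 0x655C
clock 4: out=0, reg = 0x32AE
clock 5: out=0, reg = 0x9957
clock 6: out=1, reg = 0x4CAB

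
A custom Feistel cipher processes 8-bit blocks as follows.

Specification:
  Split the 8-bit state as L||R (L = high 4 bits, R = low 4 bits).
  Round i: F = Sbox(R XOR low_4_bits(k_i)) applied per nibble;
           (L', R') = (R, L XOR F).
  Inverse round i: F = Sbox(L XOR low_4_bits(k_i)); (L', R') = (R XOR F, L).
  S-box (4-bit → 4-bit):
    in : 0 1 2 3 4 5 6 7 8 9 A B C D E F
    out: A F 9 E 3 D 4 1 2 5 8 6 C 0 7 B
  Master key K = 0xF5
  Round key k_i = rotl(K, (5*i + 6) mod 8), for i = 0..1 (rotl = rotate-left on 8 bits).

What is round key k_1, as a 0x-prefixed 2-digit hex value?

0xAF

K = 0xF5
k_0 = rotl(K, (5*0+6) mod 8) = rotl(K, 6) = 0x7D
k_1 = rotl(K, (5*1+6) mod 8) = rotl(K, 3) = 0xAF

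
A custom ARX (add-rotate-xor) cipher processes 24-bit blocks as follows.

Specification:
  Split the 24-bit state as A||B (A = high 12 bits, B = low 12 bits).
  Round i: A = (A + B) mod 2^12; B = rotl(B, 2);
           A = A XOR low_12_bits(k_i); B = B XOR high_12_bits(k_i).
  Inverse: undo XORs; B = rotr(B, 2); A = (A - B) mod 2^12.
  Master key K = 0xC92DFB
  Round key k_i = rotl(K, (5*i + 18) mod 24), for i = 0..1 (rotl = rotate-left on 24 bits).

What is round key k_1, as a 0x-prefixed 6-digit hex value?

0xE496FD

K = 0xC92DFB
k_0 = rotl(K, (5*0+18) mod 24) = rotl(K, 18) = 0xEF24B7
k_1 = rotl(K, (5*1+18) mod 24) = rotl(K, 23) = 0xE496FD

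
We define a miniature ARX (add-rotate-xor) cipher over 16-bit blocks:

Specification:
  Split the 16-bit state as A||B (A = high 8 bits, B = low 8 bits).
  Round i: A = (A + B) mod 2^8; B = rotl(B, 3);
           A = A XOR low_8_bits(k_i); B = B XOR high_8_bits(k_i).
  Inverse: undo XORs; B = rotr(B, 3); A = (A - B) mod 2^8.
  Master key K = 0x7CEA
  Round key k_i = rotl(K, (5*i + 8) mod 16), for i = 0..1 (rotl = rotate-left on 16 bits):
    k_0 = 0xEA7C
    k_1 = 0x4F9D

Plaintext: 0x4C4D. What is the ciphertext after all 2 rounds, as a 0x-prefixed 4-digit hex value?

0xF84B

s_0 = plaintext = 0x4C4D
s_1 = Round(s_0, k_0) = 0xE580
s_2 = Round(s_1, k_1) = 0xF84B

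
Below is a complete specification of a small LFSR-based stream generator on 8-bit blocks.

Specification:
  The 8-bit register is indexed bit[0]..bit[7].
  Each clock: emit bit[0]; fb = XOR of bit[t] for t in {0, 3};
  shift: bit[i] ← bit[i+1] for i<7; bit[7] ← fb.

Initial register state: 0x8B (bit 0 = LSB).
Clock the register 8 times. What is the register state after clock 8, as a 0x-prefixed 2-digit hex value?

reg_0 = 0x8B
clock 1: out=1, reg = 0x45
clock 2: out=1, reg = 0xA2
clock 3: out=0, reg = 0x51
clock 4: out=1, reg = 0xA8
clock 5: out=0, reg = 0xD4
clock 6: out=0, reg = 0x6A
clock 7: out=0, reg = 0xB5
clock 8: out=1, reg = 0xDA

0xDA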